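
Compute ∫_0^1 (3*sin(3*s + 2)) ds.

Let u = 3*s + 2, so du = 3 ds. When s = 0, u = 2; when s = 1, u = 5.
The integral becomes ∫ sin(u) du from 2 to 5, with antiderivative -cos(u).
Back in s: F(s) = -cos(3*s + 2).
Then F(1) - F(0) = (-cos(5)) - (-cos(2)) = cos(2) - cos(5).

cos(2) - cos(5)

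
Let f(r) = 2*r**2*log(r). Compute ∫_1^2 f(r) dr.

-14/9 + 16*log(2)/3

Integrate by parts once (u = ln r, dv = 2*r**2 dr).
An antiderivative is F(r) = 2*r**3*(3*log(r) - 1)/9.
Then F(2) - F(1) = (-16/9 + 16*log(2)/3) - (-2/9) = -14/9 + 16*log(2)/3.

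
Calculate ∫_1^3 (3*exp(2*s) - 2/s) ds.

-3*exp(2)/2 - log(9) + 3*exp(6)/2

An antiderivative is F(s) = 3*exp(2*s)/2 - 2*log(s).
Then F(3) - F(1) = (-log(9) + 3*exp(6)/2) - (3*exp(2)/2) = -3*exp(2)/2 - log(9) + 3*exp(6)/2.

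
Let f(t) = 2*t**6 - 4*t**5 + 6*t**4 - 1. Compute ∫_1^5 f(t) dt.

By the power rule, an antiderivative is F(t) = 2*t**7/7 - 2*t**6/3 + 6*t**5/5 - t.
Then F(5) - F(1) = (328645/21) - (-19/105) = 547748/35.

547748/35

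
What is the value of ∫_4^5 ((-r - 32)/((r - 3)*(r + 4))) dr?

Factor the denominator: r**2 + r - 12 = (r + 4)(r - 3).
Partial fractions: (-r - 32)/((r - 3)*(r + 4)) = 4/(r + 4) - 5/(r - 3).
An antiderivative is F(r) = -5*log(r - 3) + 4*log(r + 4).
Then F(5) - F(4) = (-5*log(2) + 8*log(3)) - (12*log(2)) = -17*log(2) + 8*log(3).

-17*log(2) + 8*log(3)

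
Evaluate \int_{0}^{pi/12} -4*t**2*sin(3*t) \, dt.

Integrate by parts twice (u = t^2, dv = -4*sin(3*t) dt).
An antiderivative is F(t) = 4*t**2*cos(3*t)/3 - 8*t*sin(3*t)/9 - 8*cos(3*t)/27.
Then F(pi/12) - F(0) = (sqrt(2)*(-32 - 8*pi + pi**2)/216) - (-8/27) = -4*sqrt(2)/27 - sqrt(2)*pi/27 + sqrt(2)*pi**2/216 + 8/27.

-4*sqrt(2)/27 - sqrt(2)*pi/27 + sqrt(2)*pi**2/216 + 8/27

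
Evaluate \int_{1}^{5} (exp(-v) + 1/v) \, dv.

An antiderivative is F(v) = log(v) - exp(-v).
Then F(5) - F(1) = (-exp(-5) + log(5)) - (-exp(-1)) = -exp(-5) + exp(-1) + log(5).

-exp(-5) + exp(-1) + log(5)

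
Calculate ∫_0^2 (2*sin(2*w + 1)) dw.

-cos(5) + cos(1)

Let u = 2*w + 1, so du = 2 dw. When w = 0, u = 1; when w = 2, u = 5.
The integral becomes ∫ sin(u) du from 1 to 5, with antiderivative -cos(u).
Back in w: F(w) = -cos(2*w + 1).
Then F(2) - F(0) = (-cos(5)) - (-cos(1)) = -cos(5) + cos(1).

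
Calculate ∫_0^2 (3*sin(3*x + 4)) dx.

cos(4) - cos(10)

Let u = 3*x + 4, so du = 3 dx. When x = 0, u = 4; when x = 2, u = 10.
The integral becomes ∫ sin(u) du from 4 to 10, with antiderivative -cos(u).
Back in x: F(x) = -cos(3*x + 4).
Then F(2) - F(0) = (-cos(10)) - (-cos(4)) = cos(4) - cos(10).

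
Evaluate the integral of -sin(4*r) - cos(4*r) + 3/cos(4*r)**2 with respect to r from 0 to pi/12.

-1/8 + 5*sqrt(3)/8

An antiderivative is F(r) = -sin(4*r)/4 + cos(4*r)/4 + 3*tan(4*r)/4.
Then F(pi/12) - F(0) = (1/8 + 5*sqrt(3)/8) - (1/4) = -1/8 + 5*sqrt(3)/8.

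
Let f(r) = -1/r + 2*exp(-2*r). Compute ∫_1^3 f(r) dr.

-log(3) - exp(-6) + exp(-2)

An antiderivative is F(r) = -log(r) - exp(-2*r).
Then F(3) - F(1) = (-log(3) - exp(-6)) - (-exp(-2)) = -log(3) - exp(-6) + exp(-2).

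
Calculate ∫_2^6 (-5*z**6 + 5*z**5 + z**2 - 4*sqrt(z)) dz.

By the power rule, an antiderivative is F(z) = -5*z**7/7 + 5*z**6/6 - 8*z**(3/2)/3 + z**3/3.
Then F(6) - F(2) = (-1127016/7 - 16*sqrt(6)) - (-248/7 - 16*sqrt(2)/3) = -1126768/7 - 16*sqrt(6) + 16*sqrt(2)/3.

-1126768/7 - 16*sqrt(6) + 16*sqrt(2)/3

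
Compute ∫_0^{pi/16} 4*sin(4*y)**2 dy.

Use the identity sin^2(4*y) = (1 - cos(8*y))/2.
An antiderivative is F(y) = 2*y - sin(8*y)/4.
Then F(pi/16) - F(0) = (-1/4 + pi/8) - (0) = -1/4 + pi/8.

-1/4 + pi/8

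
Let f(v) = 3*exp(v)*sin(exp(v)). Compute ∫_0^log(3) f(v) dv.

Let u = exp(v), so du = exp(v) dv. When v = 0, u = 1; when v = log(3), u = 3.
The integral becomes 3·∫ sin(u) du from 1 to 3, with antiderivative -3*cos(u).
Back in v: F(v) = -3*cos(exp(v)).
Then F(log(3)) - F(0) = (-3*cos(3)) - (-3*cos(1)) = 3*cos(1) - 3*cos(3).

3*cos(1) - 3*cos(3)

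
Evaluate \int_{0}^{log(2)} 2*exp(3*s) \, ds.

Let u = exp(s), so du = exp(s) ds. When s = 0, u = 1; when s = log(2), u = 2.
The integral becomes 2·∫ u**2 du from 1 to 2, with antiderivative 2*u**3/3.
Back in s: F(s) = 2*exp(3*s)/3.
Then F(log(2)) - F(0) = (16/3) - (2/3) = 14/3.

14/3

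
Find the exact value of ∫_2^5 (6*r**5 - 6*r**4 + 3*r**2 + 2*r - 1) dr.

By the power rule, an antiderivative is F(r) = r**6 - 6*r**5/5 + r**3 + r**2 - r.
Then F(5) - F(2) = (12020) - (178/5) = 59922/5.

59922/5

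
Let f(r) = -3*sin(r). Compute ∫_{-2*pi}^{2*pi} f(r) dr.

0

An antiderivative is F(r) = 3*cos(r).
Then F(2*pi) - F(-2*pi) = (3) - (3) = 0.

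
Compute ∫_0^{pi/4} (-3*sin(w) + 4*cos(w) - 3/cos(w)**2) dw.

-6 + 7*sqrt(2)/2

An antiderivative is F(w) = 4*sin(w) + 3*cos(w) - 3*tan(w).
Then F(pi/4) - F(0) = (-3 + 7*sqrt(2)/2) - (3) = -6 + 7*sqrt(2)/2.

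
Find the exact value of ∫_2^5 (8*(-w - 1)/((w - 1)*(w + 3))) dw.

-20*log(2) + 4*log(5)

Factor the denominator: w**2 + 2*w - 3 = (w + 3)(w - 1).
Partial fractions: 8*(-w - 1)/((w - 1)*(w + 3)) = -4/(w + 3) - 4/(w - 1).
An antiderivative is F(w) = -4*log(w - 1) - 4*log(w + 3).
Then F(5) - F(2) = (-20*log(2)) - (-4*log(5)) = -20*log(2) + 4*log(5).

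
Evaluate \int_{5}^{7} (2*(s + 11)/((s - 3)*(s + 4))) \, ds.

-2*log(11) + 4*log(2) + 4*log(3)

Factor the denominator: s**2 + s - 12 = (s + 4)(s - 3).
Partial fractions: 2*(s + 11)/((s - 3)*(s + 4)) = -2/(s + 4) + 4/(s - 3).
An antiderivative is F(s) = 4*log(s - 3) - 2*log(s + 4).
Then F(7) - F(5) = (-2*log(11) + 8*log(2)) - (log(16/81)) = -2*log(11) + 4*log(2) + 4*log(3).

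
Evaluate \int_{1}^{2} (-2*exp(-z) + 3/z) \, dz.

An antiderivative is F(z) = 3*log(z) + 2*exp(-z).
Then F(2) - F(1) = (2*exp(-2) + 3*log(2)) - (2*exp(-1)) = -2*exp(-1) + 2*exp(-2) + 3*log(2).

-2*exp(-1) + 2*exp(-2) + 3*log(2)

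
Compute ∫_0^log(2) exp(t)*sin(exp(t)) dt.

Let u = exp(t), so du = exp(t) dt. When t = 0, u = 1; when t = log(2), u = 2.
The integral becomes ∫ sin(u) du from 1 to 2, with antiderivative -cos(u).
Back in t: F(t) = -cos(exp(t)).
Then F(log(2)) - F(0) = (-cos(2)) - (-cos(1)) = -cos(2) + cos(1).

-cos(2) + cos(1)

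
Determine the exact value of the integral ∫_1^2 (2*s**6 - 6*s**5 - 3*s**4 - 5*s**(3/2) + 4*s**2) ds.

By the power rule, an antiderivative is F(s) = 2*s**7/7 - s**6 - 2*s**(5/2) - 3*s**5/5 + 4*s**3/3.
Then F(2) - F(1) = (-3776/105 - 8*sqrt(2)) - (-208/105) = -3568/105 - 8*sqrt(2).

-3568/105 - 8*sqrt(2)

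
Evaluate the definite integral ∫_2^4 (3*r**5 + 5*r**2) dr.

6328/3

By the power rule, an antiderivative is F(r) = r**6/2 + 5*r**3/3.
Then F(4) - F(2) = (6464/3) - (136/3) = 6328/3.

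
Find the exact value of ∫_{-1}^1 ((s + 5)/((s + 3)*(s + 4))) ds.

log(12/5)

Factor the denominator: s**2 + 7*s + 12 = (s + 4)(s + 3).
Partial fractions: (s + 5)/((s + 3)*(s + 4)) = -1/(s + 4) + 2/(s + 3).
An antiderivative is F(s) = 2*log(s + 3) - log(s + 4).
Then F(1) - F(-1) = (log(16/5)) - (log(4/3)) = log(12/5).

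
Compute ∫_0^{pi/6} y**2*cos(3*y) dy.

Integrate by parts twice (u = y^2, dv = cos(3*y) dy).
An antiderivative is F(y) = y**2*sin(3*y)/3 + 2*y*cos(3*y)/9 - 2*sin(3*y)/27.
Then F(pi/6) - F(0) = (-2/27 + pi**2/108) - (0) = -2/27 + pi**2/108.

-2/27 + pi**2/108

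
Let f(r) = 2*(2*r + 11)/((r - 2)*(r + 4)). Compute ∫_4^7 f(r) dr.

-log(11) - 2*log(2) + 5*log(5)

Factor the denominator: r**2 + 2*r - 8 = (r + 4)(r - 2).
Partial fractions: 2*(2*r + 11)/((r - 2)*(r + 4)) = -1/(r + 4) + 5/(r - 2).
An antiderivative is F(r) = 5*log(r - 2) - log(r + 4).
Then F(7) - F(4) = (-log(11) + 5*log(5)) - (log(4)) = -log(11) - 2*log(2) + 5*log(5).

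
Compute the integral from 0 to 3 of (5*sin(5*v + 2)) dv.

Let u = 5*v + 2, so du = 5 dv. When v = 0, u = 2; when v = 3, u = 17.
The integral becomes ∫ sin(u) du from 2 to 17, with antiderivative -cos(u).
Back in v: F(v) = -cos(5*v + 2).
Then F(3) - F(0) = (-cos(17)) - (-cos(2)) = cos(2) - cos(17).

cos(2) - cos(17)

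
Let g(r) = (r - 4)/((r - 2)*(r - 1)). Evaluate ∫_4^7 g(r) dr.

log(32/25)

Factor the denominator: r**2 - 3*r + 2 = (r - 1)(r - 2).
Partial fractions: (r - 4)/((r - 2)*(r - 1)) = 3/(r - 1) - 2/(r - 2).
An antiderivative is F(r) = -2*log(r - 2) + 3*log(r - 1).
Then F(7) - F(4) = (-2*log(5) + 3*log(2) + 3*log(3)) - (log(27/4)) = log(32/25).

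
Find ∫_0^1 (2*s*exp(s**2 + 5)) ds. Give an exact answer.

-exp(5) + exp(6)

Let u = s**2 + 5, so du = 2*s ds. When s = 0, u = 5; when s = 1, u = 6.
The integral becomes ∫ exp(u) du from 5 to 6, with antiderivative exp(u).
Back in s: F(s) = exp(s**2 + 5).
Then F(1) - F(0) = (exp(6)) - (exp(5)) = -exp(5) + exp(6).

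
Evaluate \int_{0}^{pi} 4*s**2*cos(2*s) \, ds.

2*pi

Integrate by parts twice (u = s^2, dv = 4*cos(2*s) ds).
An antiderivative is F(s) = 2*s**2*sin(2*s) + 2*s*cos(2*s) - sin(2*s).
Then F(pi) - F(0) = (2*pi) - (0) = 2*pi.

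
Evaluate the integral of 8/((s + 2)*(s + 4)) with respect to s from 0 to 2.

Factor the denominator: s**2 + 6*s + 8 = (s + 4)(s + 2).
Partial fractions: 8/((s + 2)*(s + 4)) = -4/(s + 4) + 4/(s + 2).
An antiderivative is F(s) = 4*log(s + 2) - 4*log(s + 4).
Then F(2) - F(0) = (log(16/81)) - (-log(16)) = -4*log(3) + 8*log(2).

-4*log(3) + 8*log(2)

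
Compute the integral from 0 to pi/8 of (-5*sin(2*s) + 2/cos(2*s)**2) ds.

-3/2 + 5*sqrt(2)/4

An antiderivative is F(s) = 5*cos(2*s)/2 + tan(2*s).
Then F(pi/8) - F(0) = (1 + 5*sqrt(2)/4) - (5/2) = -3/2 + 5*sqrt(2)/4.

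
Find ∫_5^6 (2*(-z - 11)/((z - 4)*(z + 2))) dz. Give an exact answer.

Factor the denominator: z**2 - 2*z - 8 = (z + 2)(z - 4).
Partial fractions: 2*(-z - 11)/((z - 4)*(z + 2)) = 3/(z + 2) - 5/(z - 4).
An antiderivative is F(z) = -5*log(z - 4) + 3*log(z + 2).
Then F(6) - F(5) = (log(16)) - (3*log(7)) = -3*log(7) + 4*log(2).

-3*log(7) + 4*log(2)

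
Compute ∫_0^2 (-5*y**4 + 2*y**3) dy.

-24

By the power rule, an antiderivative is F(y) = -y**5 + y**4/2.
Then F(2) - F(0) = (-24) - (0) = -24.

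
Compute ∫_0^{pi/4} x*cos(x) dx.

-1 + sqrt(2)*pi/8 + sqrt(2)/2

Integrate by parts once (u = x, dv = cos(x) dx).
An antiderivative is F(x) = x*sin(x) + cos(x).
Then F(pi/4) - F(0) = (sqrt(2)*(pi + 4)/8) - (1) = -1 + sqrt(2)*pi/8 + sqrt(2)/2.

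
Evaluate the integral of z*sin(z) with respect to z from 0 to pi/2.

Integrate by parts once (u = z, dv = sin(z) dz).
An antiderivative is F(z) = -z*cos(z) + sin(z).
Then F(pi/2) - F(0) = (1) - (0) = 1.

1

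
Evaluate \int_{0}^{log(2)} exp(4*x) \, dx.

15/4

Let u = exp(x), so du = exp(x) dx. When x = 0, u = 1; when x = log(2), u = 2.
The integral becomes ∫ u**3 du from 1 to 2, with antiderivative u**4/4.
Back in x: F(x) = exp(4*x)/4.
Then F(log(2)) - F(0) = (4) - (1/4) = 15/4.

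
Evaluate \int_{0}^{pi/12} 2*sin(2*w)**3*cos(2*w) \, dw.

1/64

Let u = sin(2*w), so du = 2*cos(2*w) dw. When w = 0, u = 0; when w = pi/12, u = 1/2.
The integral becomes ∫ u**3 du from 0 to 1/2, with antiderivative u**4/4.
Back in w: F(w) = sin(2*w)**4/4.
Then F(pi/12) - F(0) = (1/64) - (0) = 1/64.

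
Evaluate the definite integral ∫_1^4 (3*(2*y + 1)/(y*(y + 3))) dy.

-8*log(2) + 5*log(7)

Factor the denominator: y**2 + 3*y = (y + 3)y.
Partial fractions: 3*(2*y + 1)/(y*(y + 3)) = 5/(y + 3) + 1/y.
An antiderivative is F(y) = log(y) + 5*log(y + 3).
Then F(4) - F(1) = (2*log(2) + 5*log(7)) - (10*log(2)) = -8*log(2) + 5*log(7).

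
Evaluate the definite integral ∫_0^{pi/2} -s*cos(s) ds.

1 - pi/2

Integrate by parts once (u = s, dv = -cos(s) ds).
An antiderivative is F(s) = -s*sin(s) - cos(s).
Then F(pi/2) - F(0) = (-pi/2) - (-1) = 1 - pi/2.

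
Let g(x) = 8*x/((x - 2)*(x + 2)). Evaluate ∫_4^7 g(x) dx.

-8*log(2) + 4*log(3) + 4*log(5)

Factor the denominator: x**2 - 4 = (x + 2)(x - 2).
Partial fractions: 8*x/((x - 2)*(x + 2)) = 4/(x + 2) + 4/(x - 2).
An antiderivative is F(x) = 4*log(x - 2) + 4*log(x + 2).
Then F(7) - F(4) = (4*log(5) + 8*log(3)) - (4*log(3) + 8*log(2)) = -8*log(2) + 4*log(3) + 4*log(5).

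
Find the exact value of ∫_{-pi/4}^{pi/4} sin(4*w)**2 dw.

Use the identity sin^2(4*w) = (1 - cos(8*w))/2.
An antiderivative is F(w) = w/2 - sin(8*w)/16.
Then F(pi/4) - F(-pi/4) = (pi/8) - (-pi/8) = pi/4.

pi/4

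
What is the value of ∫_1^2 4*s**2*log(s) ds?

Integrate by parts once (u = ln s, dv = 4*s**2 ds).
An antiderivative is F(s) = 4*s**3*(3*log(s) - 1)/9.
Then F(2) - F(1) = (-32/9 + 32*log(2)/3) - (-4/9) = -28/9 + 32*log(2)/3.

-28/9 + 32*log(2)/3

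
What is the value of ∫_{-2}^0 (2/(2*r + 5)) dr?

log(5)

An antiderivative is F(r) = log(2*r + 5).
Then F(0) - F(-2) = (log(5)) - (0) = log(5).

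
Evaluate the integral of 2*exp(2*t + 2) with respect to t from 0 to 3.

-exp(2) + exp(8)

Let u = 2*t + 2, so du = 2 dt. When t = 0, u = 2; when t = 3, u = 8.
The integral becomes ∫ exp(u) du from 2 to 8, with antiderivative exp(u).
Back in t: F(t) = exp(2*t + 2).
Then F(3) - F(0) = (exp(8)) - (exp(2)) = -exp(2) + exp(8).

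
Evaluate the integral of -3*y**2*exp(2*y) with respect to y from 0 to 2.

3/4 - 15*exp(4)/4

Integrate by parts twice (u = y^2, dv = -3*exp(2*y) dy).
An antiderivative is F(y) = (-6*y**2 + 6*y - 3)*exp(2*y)/4.
Then F(2) - F(0) = (-15*exp(4)/4) - (-3/4) = 3/4 - 15*exp(4)/4.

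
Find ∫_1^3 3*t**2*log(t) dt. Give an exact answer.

Integrate by parts once (u = ln t, dv = 3*t**2 dt).
An antiderivative is F(t) = t**3*(3*log(t) - 1)/3.
Then F(3) - F(1) = (-9 + 27*log(3)) - (-1/3) = -26/3 + 27*log(3).

-26/3 + 27*log(3)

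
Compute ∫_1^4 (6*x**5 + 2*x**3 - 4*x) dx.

By the power rule, an antiderivative is F(x) = x**6 + x**4/2 - 2*x**2.
Then F(4) - F(1) = (4192) - (-1/2) = 8385/2.

8385/2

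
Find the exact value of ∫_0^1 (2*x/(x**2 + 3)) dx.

Let u = x**2 + 3, so du = 2*x dx. When x = 0, u = 3; when x = 1, u = 4.
The integral becomes ∫ 1/u du from 3 to 4, with antiderivative log(u).
Back in x: F(x) = log(x**2 + 3).
Then F(1) - F(0) = (log(4)) - (log(3)) = log(4/3).

log(4/3)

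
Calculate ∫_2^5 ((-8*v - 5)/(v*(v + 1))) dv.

Factor the denominator: v**2 + v = (v + 1)v.
Partial fractions: (-8*v - 5)/(v*(v + 1)) = -3/(v + 1) - 5/v.
An antiderivative is F(v) = -5*log(v) - 3*log(v + 1).
Then F(5) - F(2) = (-5*log(5) - 3*log(3) - 3*log(2)) - (-5*log(2) - 3*log(3)) = -5*log(5) + 2*log(2).

-5*log(5) + 2*log(2)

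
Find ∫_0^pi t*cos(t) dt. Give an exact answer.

Integrate by parts once (u = t, dv = cos(t) dt).
An antiderivative is F(t) = t*sin(t) + cos(t).
Then F(pi) - F(0) = (-1) - (1) = -2.

-2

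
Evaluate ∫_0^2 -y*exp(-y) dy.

-1 + 3*exp(-2)

Integrate by parts once (u = y, dv = -exp(-y) dy).
An antiderivative is F(y) = (y + 1)*exp(-y).
Then F(2) - F(0) = (3*exp(-2)) - (1) = -1 + 3*exp(-2).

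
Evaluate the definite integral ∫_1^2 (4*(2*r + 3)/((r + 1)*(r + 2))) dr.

log(16)

Factor the denominator: r**2 + 3*r + 2 = (r + 2)(r + 1).
Partial fractions: 4*(2*r + 3)/((r + 1)*(r + 2)) = 4/(r + 2) + 4/(r + 1).
An antiderivative is F(r) = 4*log(r + 1) + 4*log(r + 2).
Then F(2) - F(1) = (4*log(3) + 8*log(2)) - (4*log(2) + 4*log(3)) = log(16).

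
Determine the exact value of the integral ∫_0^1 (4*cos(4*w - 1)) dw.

Let u = 4*w - 1, so du = 4 dw. When w = 0, u = -1; when w = 1, u = 3.
The integral becomes ∫ cos(u) du from -1 to 3, with antiderivative sin(u).
Back in w: F(w) = sin(4*w - 1).
Then F(1) - F(0) = (sin(3)) - (-sin(1)) = sin(3) + sin(1).

sin(3) + sin(1)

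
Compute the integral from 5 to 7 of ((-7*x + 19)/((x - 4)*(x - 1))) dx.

-7*log(3) + 4*log(2)

Factor the denominator: x**2 - 5*x + 4 = (x - 1)(x - 4).
Partial fractions: (-7*x + 19)/((x - 4)*(x - 1)) = -4/(x - 1) - 3/(x - 4).
An antiderivative is F(x) = -3*log(x - 4) - 4*log(x - 1).
Then F(7) - F(5) = (-7*log(3) - 4*log(2)) - (-8*log(2)) = -7*log(3) + 4*log(2).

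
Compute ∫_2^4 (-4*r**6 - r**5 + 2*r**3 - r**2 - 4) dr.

-207224/21

By the power rule, an antiderivative is F(r) = -4*r**7/7 - r**6/6 + r**4/2 - r**3/3 - 4*r.
Then F(4) - F(2) = (-69680/7) - (-1816/21) = -207224/21.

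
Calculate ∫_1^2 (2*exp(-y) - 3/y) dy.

-3*log(2) - 2*exp(-2) + 2*exp(-1)

An antiderivative is F(y) = -3*log(y) - 2*exp(-y).
Then F(2) - F(1) = (-3*log(2) - 2*exp(-2)) - (-2*exp(-1)) = -3*log(2) - 2*exp(-2) + 2*exp(-1).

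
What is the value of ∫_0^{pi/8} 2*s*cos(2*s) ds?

Integrate by parts once (u = s, dv = 2*cos(2*s) ds).
An antiderivative is F(s) = s*sin(2*s) + cos(2*s)/2.
Then F(pi/8) - F(0) = (sqrt(2)*(pi + 4)/16) - (1/2) = -1/2 + sqrt(2)*pi/16 + sqrt(2)/4.

-1/2 + sqrt(2)*pi/16 + sqrt(2)/4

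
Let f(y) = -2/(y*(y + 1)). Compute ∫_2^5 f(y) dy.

log(16/25)

Factor the denominator: y**2 + y = (y + 1)y.
Partial fractions: -2/(y*(y + 1)) = 2/(y + 1) - 2/y.
An antiderivative is F(y) = -2*log(y) + 2*log(y + 1).
Then F(5) - F(2) = (log(36/25)) - (log(9/4)) = log(16/25).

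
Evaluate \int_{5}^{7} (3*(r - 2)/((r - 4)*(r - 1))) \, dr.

Factor the denominator: r**2 - 5*r + 4 = (r - 1)(r - 4).
Partial fractions: 3*(r - 2)/((r - 4)*(r - 1)) = 1/(r - 1) + 2/(r - 4).
An antiderivative is F(r) = 2*log(r - 4) + log(r - 1).
Then F(7) - F(5) = (log(54)) - (log(4)) = log(27/2).

log(27/2)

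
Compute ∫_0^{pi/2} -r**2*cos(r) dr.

Integrate by parts twice (u = r^2, dv = -cos(r) dr).
An antiderivative is F(r) = -r**2*sin(r) - 2*r*cos(r) + 2*sin(r).
Then F(pi/2) - F(0) = (2 - pi**2/4) - (0) = 2 - pi**2/4.

2 - pi**2/4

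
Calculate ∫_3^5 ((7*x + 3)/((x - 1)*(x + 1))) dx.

log(72)

Factor the denominator: x**2 - 1 = (x + 1)(x - 1).
Partial fractions: (7*x + 3)/((x - 1)*(x + 1)) = 2/(x + 1) + 5/(x - 1).
An antiderivative is F(x) = 5*log(x - 1) + 2*log(x + 1).
Then F(5) - F(3) = (2*log(3) + 12*log(2)) - (9*log(2)) = log(72).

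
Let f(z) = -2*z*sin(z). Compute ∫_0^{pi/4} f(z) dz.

sqrt(2)*(-4 + pi)/4

Integrate by parts once (u = z, dv = -2*sin(z) dz).
An antiderivative is F(z) = 2*z*cos(z) - 2*sin(z).
Then F(pi/4) - F(0) = (sqrt(2)*(-4 + pi)/4) - (0) = sqrt(2)*(-4 + pi)/4.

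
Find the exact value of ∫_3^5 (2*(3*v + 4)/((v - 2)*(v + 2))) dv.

Factor the denominator: v**2 - 4 = (v + 2)(v - 2).
Partial fractions: 2*(3*v + 4)/((v - 2)*(v + 2)) = 1/(v + 2) + 5/(v - 2).
An antiderivative is F(v) = 5*log(v - 2) + log(v + 2).
Then F(5) - F(3) = (log(7) + 5*log(3)) - (log(5)) = -log(5) + log(7) + 5*log(3).

-log(5) + log(7) + 5*log(3)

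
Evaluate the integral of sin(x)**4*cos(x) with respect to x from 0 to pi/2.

Let u = sin(x), so du = cos(x) dx. When x = 0, u = 0; when x = pi/2, u = 1.
The integral becomes ∫ u**4 du from 0 to 1, with antiderivative u**5/5.
Back in x: F(x) = sin(x)**5/5.
Then F(pi/2) - F(0) = (1/5) - (0) = 1/5.

1/5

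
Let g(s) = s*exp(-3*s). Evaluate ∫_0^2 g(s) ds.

Integrate by parts once (u = s, dv = exp(-3*s) ds).
An antiderivative is F(s) = (-3*s - 1)*exp(-3*s)/9.
Then F(2) - F(0) = (-7*exp(-6)/9) - (-1/9) = (-7 + exp(6))*exp(-6)/9.

(-7 + exp(6))*exp(-6)/9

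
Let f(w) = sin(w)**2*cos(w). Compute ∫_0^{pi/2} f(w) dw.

1/3

Let u = sin(w), so du = cos(w) dw. When w = 0, u = 0; when w = pi/2, u = 1.
The integral becomes ∫ u**2 du from 0 to 1, with antiderivative u**3/3.
Back in w: F(w) = sin(w)**3/3.
Then F(pi/2) - F(0) = (1/3) - (0) = 1/3.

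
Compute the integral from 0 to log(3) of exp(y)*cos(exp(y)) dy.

-sin(1) + sin(3)

Let u = exp(y), so du = exp(y) dy. When y = 0, u = 1; when y = log(3), u = 3.
The integral becomes ∫ cos(u) du from 1 to 3, with antiderivative sin(u).
Back in y: F(y) = sin(exp(y)).
Then F(log(3)) - F(0) = (sin(3)) - (sin(1)) = -sin(1) + sin(3).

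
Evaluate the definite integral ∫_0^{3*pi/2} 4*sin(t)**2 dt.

Use the identity sin^2(t) = (1 - cos(2*t))/2.
An antiderivative is F(t) = 2*t - sin(2*t).
Then F(3*pi/2) - F(0) = (3*pi) - (0) = 3*pi.

3*pi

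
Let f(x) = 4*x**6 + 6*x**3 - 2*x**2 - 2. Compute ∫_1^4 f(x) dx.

135747/14

By the power rule, an antiderivative is F(x) = 4*x**7/7 + 3*x**4/2 - 2*x**3/3 - 2*x.
Then F(4) - F(1) = (203608/21) - (-25/42) = 135747/14.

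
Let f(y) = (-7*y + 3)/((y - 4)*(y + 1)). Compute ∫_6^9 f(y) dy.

-7*log(5) + 3*log(2) + 2*log(7)

Factor the denominator: y**2 - 3*y - 4 = (y + 1)(y - 4).
Partial fractions: (-7*y + 3)/((y - 4)*(y + 1)) = -2/(y + 1) - 5/(y - 4).
An antiderivative is F(y) = -5*log(y - 4) - 2*log(y + 1).
Then F(9) - F(6) = (-7*log(5) - 2*log(2)) - (-2*log(7) - 5*log(2)) = -7*log(5) + 3*log(2) + 2*log(7).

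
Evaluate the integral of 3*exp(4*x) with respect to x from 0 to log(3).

Let u = exp(x), so du = exp(x) dx. When x = 0, u = 1; when x = log(3), u = 3.
The integral becomes 3·∫ u**3 du from 1 to 3, with antiderivative 3*u**4/4.
Back in x: F(x) = 3*exp(4*x)/4.
Then F(log(3)) - F(0) = (243/4) - (3/4) = 60.

60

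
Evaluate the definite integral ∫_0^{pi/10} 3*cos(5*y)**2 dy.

3*pi/20

Use the identity cos^2(5*y) = (1 + cos(10*y))/2.
An antiderivative is F(y) = 3*y/2 + 3*sin(10*y)/20.
Then F(pi/10) - F(0) = (3*pi/20) - (0) = 3*pi/20.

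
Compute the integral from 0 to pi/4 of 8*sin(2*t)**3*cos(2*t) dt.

Let u = sin(2*t), so du = 2*cos(2*t) dt. When t = 0, u = 0; when t = pi/4, u = 1.
The integral becomes 4·∫ u**3 du from 0 to 1, with antiderivative u**4.
Back in t: F(t) = sin(2*t)**4.
Then F(pi/4) - F(0) = (1) - (0) = 1.

1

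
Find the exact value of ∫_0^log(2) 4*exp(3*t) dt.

Let u = exp(t), so du = exp(t) dt. When t = 0, u = 1; when t = log(2), u = 2.
The integral becomes 4·∫ u**2 du from 1 to 2, with antiderivative 4*u**3/3.
Back in t: F(t) = 4*exp(3*t)/3.
Then F(log(2)) - F(0) = (32/3) - (4/3) = 28/3.

28/3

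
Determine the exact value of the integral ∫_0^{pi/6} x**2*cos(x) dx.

-1 + pi**2/72 + sqrt(3)*pi/6

Integrate by parts twice (u = x^2, dv = cos(x) dx).
An antiderivative is F(x) = x**2*sin(x) + 2*x*cos(x) - 2*sin(x).
Then F(pi/6) - F(0) = (-1 + pi**2/72 + sqrt(3)*pi/6) - (0) = -1 + pi**2/72 + sqrt(3)*pi/6.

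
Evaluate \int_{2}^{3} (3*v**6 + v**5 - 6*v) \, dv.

By the power rule, an antiderivative is F(v) = 3*v**7/7 + v**6/6 - 3*v**2.
Then F(3) - F(2) = (14445/14) - (1124/21) = 41087/42.

41087/42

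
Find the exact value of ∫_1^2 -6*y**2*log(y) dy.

14/3 - 16*log(2)

Integrate by parts once (u = ln y, dv = -6*y**2 dy).
An antiderivative is F(y) = -2*y**3*(3*log(y) - 1)/3.
Then F(2) - F(1) = (16/3 - 16*log(2)) - (2/3) = 14/3 - 16*log(2).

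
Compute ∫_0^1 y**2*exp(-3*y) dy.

2/27 - 17*exp(-3)/27

Integrate by parts twice (u = y^2, dv = exp(-3*y) dy).
An antiderivative is F(y) = (-9*y**2 - 6*y - 2)*exp(-3*y)/27.
Then F(1) - F(0) = (-17*exp(-3)/27) - (-2/27) = 2/27 - 17*exp(-3)/27.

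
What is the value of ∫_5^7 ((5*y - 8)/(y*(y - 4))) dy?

-2*log(5) + 3*log(3) + 2*log(7)

Factor the denominator: y**2 - 4*y = y(y - 4).
Partial fractions: (5*y - 8)/(y*(y - 4)) = 2/y + 3/(y - 4).
An antiderivative is F(y) = 2*log(y) + 3*log(y - 4).
Then F(7) - F(5) = (3*log(3) + 2*log(7)) - (log(25)) = -2*log(5) + 3*log(3) + 2*log(7).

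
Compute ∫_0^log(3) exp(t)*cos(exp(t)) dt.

-sin(1) + sin(3)

Let u = exp(t), so du = exp(t) dt. When t = 0, u = 1; when t = log(3), u = 3.
The integral becomes ∫ cos(u) du from 1 to 3, with antiderivative sin(u).
Back in t: F(t) = sin(exp(t)).
Then F(log(3)) - F(0) = (sin(3)) - (sin(1)) = -sin(1) + sin(3).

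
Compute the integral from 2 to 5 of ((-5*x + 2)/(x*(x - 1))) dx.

-2*log(5) - 4*log(2)

Factor the denominator: x**2 - x = x(x - 1).
Partial fractions: (-5*x + 2)/(x*(x - 1)) = -2/x - 3/(x - 1).
An antiderivative is F(x) = -2*log(x) - 3*log(x - 1).
Then F(5) - F(2) = (-6*log(2) - 2*log(5)) - (-log(4)) = -2*log(5) - 4*log(2).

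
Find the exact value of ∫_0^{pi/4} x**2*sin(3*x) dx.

Integrate by parts twice (u = x^2, dv = sin(3*x) dx).
An antiderivative is F(x) = -x**2*cos(3*x)/3 + 2*x*sin(3*x)/9 + 2*cos(3*x)/27.
Then F(pi/4) - F(0) = (sqrt(2)*(-32 + 24*pi + 9*pi**2)/864) - (2/27) = -2/27 - sqrt(2)/27 + sqrt(2)*pi/36 + sqrt(2)*pi**2/96.

-2/27 - sqrt(2)/27 + sqrt(2)*pi/36 + sqrt(2)*pi**2/96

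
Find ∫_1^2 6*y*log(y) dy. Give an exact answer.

-9/2 + 12*log(2)

Integrate by parts once (u = ln y, dv = 6*y dy).
An antiderivative is F(y) = 3*y**2*(2*log(y) - 1)/2.
Then F(2) - F(1) = (-6 + 12*log(2)) - (-3/2) = -9/2 + 12*log(2).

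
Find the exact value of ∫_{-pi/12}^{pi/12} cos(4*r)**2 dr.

Use the identity cos^2(4*r) = (1 + cos(8*r))/2.
An antiderivative is F(r) = r/2 + sin(8*r)/16.
Then F(pi/12) - F(-pi/12) = (sqrt(3)/32 + pi/24) - (-pi/24 - sqrt(3)/32) = sqrt(3)/16 + pi/12.

sqrt(3)/16 + pi/12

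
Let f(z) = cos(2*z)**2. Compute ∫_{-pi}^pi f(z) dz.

pi

Use the identity cos^2(2*z) = (1 + cos(4*z))/2.
An antiderivative is F(z) = z/2 + sin(4*z)/8.
Then F(pi) - F(-pi) = (pi/2) - (-pi/2) = pi.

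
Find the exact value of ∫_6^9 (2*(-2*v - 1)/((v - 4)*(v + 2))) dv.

-3*log(5) - log(11) + 6*log(2)

Factor the denominator: v**2 - 2*v - 8 = (v + 2)(v - 4).
Partial fractions: 2*(-2*v - 1)/((v - 4)*(v + 2)) = -1/(v + 2) - 3/(v - 4).
An antiderivative is F(v) = -3*log(v - 4) - log(v + 2).
Then F(9) - F(6) = (-3*log(5) - log(11)) - (-log(64)) = -3*log(5) - log(11) + 6*log(2).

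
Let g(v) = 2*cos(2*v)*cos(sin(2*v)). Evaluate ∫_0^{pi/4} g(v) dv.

sin(1)

Let u = sin(2*v), so du = 2*cos(2*v) dv. When v = 0, u = 0; when v = pi/4, u = 1.
The integral becomes ∫ cos(u) du from 0 to 1, with antiderivative sin(u).
Back in v: F(v) = sin(sin(2*v)).
Then F(pi/4) - F(0) = (sin(1)) - (0) = sin(1).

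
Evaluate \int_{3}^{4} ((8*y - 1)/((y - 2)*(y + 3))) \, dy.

Factor the denominator: y**2 + y - 6 = (y + 3)(y - 2).
Partial fractions: (8*y - 1)/((y - 2)*(y + 3)) = 5/(y + 3) + 3/(y - 2).
An antiderivative is F(y) = 3*log(y - 2) + 5*log(y + 3).
Then F(4) - F(3) = (3*log(2) + 5*log(7)) - (5*log(2) + 5*log(3)) = -5*log(3) - 2*log(2) + 5*log(7).

-5*log(3) - 2*log(2) + 5*log(7)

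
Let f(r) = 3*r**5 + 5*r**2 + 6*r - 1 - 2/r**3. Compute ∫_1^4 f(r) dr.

35097/16

By the power rule, an antiderivative is F(r) = r**6/2 + 5*r**3/3 + 3*r**2 - r + r**(-2).
Then F(4) - F(1) = (105539/48) - (31/6) = 35097/16.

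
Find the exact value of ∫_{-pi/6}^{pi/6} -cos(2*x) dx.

An antiderivative is F(x) = -sin(2*x)/2.
Then F(pi/6) - F(-pi/6) = (-sqrt(3)/4) - (sqrt(3)/4) = -sqrt(3)/2.

-sqrt(3)/2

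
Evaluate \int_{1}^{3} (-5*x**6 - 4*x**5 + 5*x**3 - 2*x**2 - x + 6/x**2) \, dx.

By the power rule, an antiderivative is F(x) = -5*x**7/7 - 2*x**6/3 + 5*x**4/4 - 2*x**3/3 - x**2/2 - 6/x.
Then F(3) - F(1) = (-55199/28) - (-613/84) = -41246/21.

-41246/21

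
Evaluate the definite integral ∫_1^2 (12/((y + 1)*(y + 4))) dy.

Factor the denominator: y**2 + 5*y + 4 = (y + 4)(y + 1).
Partial fractions: 12/((y + 1)*(y + 4)) = -4/(y + 4) + 4/(y + 1).
An antiderivative is F(y) = 4*log(y + 1) - 4*log(y + 4).
Then F(2) - F(1) = (-log(16)) - (-4*log(5) + 4*log(2)) = -8*log(2) + 4*log(5).

-8*log(2) + 4*log(5)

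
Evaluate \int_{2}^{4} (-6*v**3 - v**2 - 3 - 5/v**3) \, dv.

By the power rule, an antiderivative is F(v) = -3*v**4/2 - v**3/3 - 3*v + 5/(2*v**2).
Then F(4) - F(2) = (-40049/96) - (-769/24) = -36973/96.

-36973/96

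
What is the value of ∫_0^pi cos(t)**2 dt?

Use the identity cos^2(t) = (1 + cos(2*t))/2.
An antiderivative is F(t) = t/2 + sin(2*t)/4.
Then F(pi) - F(0) = (pi/2) - (0) = pi/2.

pi/2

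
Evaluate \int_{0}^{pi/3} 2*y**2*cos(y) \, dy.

-2*sqrt(3) + sqrt(3)*pi**2/9 + 2*pi/3

Integrate by parts twice (u = y^2, dv = 2*cos(y) dy).
An antiderivative is F(y) = 2*y**2*sin(y) + 4*y*cos(y) - 4*sin(y).
Then F(pi/3) - F(0) = (-2*sqrt(3) + sqrt(3)*pi**2/9 + 2*pi/3) - (0) = -2*sqrt(3) + sqrt(3)*pi**2/9 + 2*pi/3.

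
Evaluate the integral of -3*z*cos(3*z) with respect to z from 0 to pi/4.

Integrate by parts once (u = z, dv = -3*cos(3*z) dz).
An antiderivative is F(z) = -z*sin(3*z) - cos(3*z)/3.
Then F(pi/4) - F(0) = (sqrt(2)*(4 - 3*pi)/24) - (-1/3) = -sqrt(2)*pi/8 + sqrt(2)/6 + 1/3.

-sqrt(2)*pi/8 + sqrt(2)/6 + 1/3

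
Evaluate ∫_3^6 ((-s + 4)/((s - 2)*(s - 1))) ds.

-3*log(5) + 7*log(2)

Factor the denominator: s**2 - 3*s + 2 = (s - 1)(s - 2).
Partial fractions: (-s + 4)/((s - 2)*(s - 1)) = -3/(s - 1) + 2/(s - 2).
An antiderivative is F(s) = 2*log(s - 2) - 3*log(s - 1).
Then F(6) - F(3) = (-3*log(5) + 4*log(2)) - (-log(8)) = -3*log(5) + 7*log(2).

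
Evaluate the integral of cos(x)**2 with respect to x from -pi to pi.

Use the identity cos^2(x) = (1 + cos(2*x))/2.
An antiderivative is F(x) = x/2 + sin(2*x)/4.
Then F(pi) - F(-pi) = (pi/2) - (-pi/2) = pi.

pi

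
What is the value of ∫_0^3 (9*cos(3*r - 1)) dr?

3*sin(1) + 3*sin(8)

Let u = 3*r - 1, so du = 3 dr. When r = 0, u = -1; when r = 3, u = 8.
The integral becomes 3·∫ cos(u) du from -1 to 8, with antiderivative 3*sin(u).
Back in r: F(r) = 3*sin(3*r - 1).
Then F(3) - F(0) = (3*sin(8)) - (-3*sin(1)) = 3*sin(1) + 3*sin(8).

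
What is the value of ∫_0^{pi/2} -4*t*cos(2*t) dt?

Integrate by parts once (u = t, dv = -4*cos(2*t) dt).
An antiderivative is F(t) = -2*t*sin(2*t) - cos(2*t).
Then F(pi/2) - F(0) = (1) - (-1) = 2.

2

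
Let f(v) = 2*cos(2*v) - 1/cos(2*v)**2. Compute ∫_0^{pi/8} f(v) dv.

-1/2 + sqrt(2)/2

An antiderivative is F(v) = sin(2*v) - tan(2*v)/2.
Then F(pi/8) - F(0) = (-1/2 + sqrt(2)/2) - (0) = -1/2 + sqrt(2)/2.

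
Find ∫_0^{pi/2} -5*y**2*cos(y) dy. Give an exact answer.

Integrate by parts twice (u = y^2, dv = -5*cos(y) dy).
An antiderivative is F(y) = -5*y**2*sin(y) - 10*y*cos(y) + 10*sin(y).
Then F(pi/2) - F(0) = (10 - 5*pi**2/4) - (0) = 10 - 5*pi**2/4.

10 - 5*pi**2/4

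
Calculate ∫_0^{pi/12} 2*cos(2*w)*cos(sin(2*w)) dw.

Let u = sin(2*w), so du = 2*cos(2*w) dw. When w = 0, u = 0; when w = pi/12, u = 1/2.
The integral becomes ∫ cos(u) du from 0 to 1/2, with antiderivative sin(u).
Back in w: F(w) = sin(sin(2*w)).
Then F(pi/12) - F(0) = (sin(1/2)) - (0) = sin(1/2).

sin(1/2)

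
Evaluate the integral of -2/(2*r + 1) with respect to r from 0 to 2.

An antiderivative is F(r) = -log(2*r + 1).
Then F(2) - F(0) = (-log(5)) - (0) = -log(5).

-log(5)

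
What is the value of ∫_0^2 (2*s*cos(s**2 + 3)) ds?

-sin(3) + sin(7)

Let u = s**2 + 3, so du = 2*s ds. When s = 0, u = 3; when s = 2, u = 7.
The integral becomes ∫ cos(u) du from 3 to 7, with antiderivative sin(u).
Back in s: F(s) = sin(s**2 + 3).
Then F(2) - F(0) = (sin(7)) - (sin(3)) = -sin(3) + sin(7).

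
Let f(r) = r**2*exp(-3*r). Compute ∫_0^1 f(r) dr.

2/27 - 17*exp(-3)/27

Integrate by parts twice (u = r^2, dv = exp(-3*r) dr).
An antiderivative is F(r) = (-9*r**2 - 6*r - 2)*exp(-3*r)/27.
Then F(1) - F(0) = (-17*exp(-3)/27) - (-2/27) = 2/27 - 17*exp(-3)/27.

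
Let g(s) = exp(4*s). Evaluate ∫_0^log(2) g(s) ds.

Let u = exp(s), so du = exp(s) ds. When s = 0, u = 1; when s = log(2), u = 2.
The integral becomes ∫ u**3 du from 1 to 2, with antiderivative u**4/4.
Back in s: F(s) = exp(4*s)/4.
Then F(log(2)) - F(0) = (4) - (1/4) = 15/4.

15/4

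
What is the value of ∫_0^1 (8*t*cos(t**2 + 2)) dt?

-4*sin(2) + 4*sin(3)

Let u = t**2 + 2, so du = 2*t dt. When t = 0, u = 2; when t = 1, u = 3.
The integral becomes 4·∫ cos(u) du from 2 to 3, with antiderivative 4*sin(u).
Back in t: F(t) = 4*sin(t**2 + 2).
Then F(1) - F(0) = (4*sin(3)) - (4*sin(2)) = -4*sin(2) + 4*sin(3).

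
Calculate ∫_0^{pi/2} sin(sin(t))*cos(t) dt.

1 - cos(1)

Let u = sin(t), so du = cos(t) dt. When t = 0, u = 0; when t = pi/2, u = 1.
The integral becomes ∫ sin(u) du from 0 to 1, with antiderivative -cos(u).
Back in t: F(t) = -cos(sin(t)).
Then F(pi/2) - F(0) = (-cos(1)) - (-1) = 1 - cos(1).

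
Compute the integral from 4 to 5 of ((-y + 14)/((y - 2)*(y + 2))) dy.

-4*log(7) + log(2) + 7*log(3)

Factor the denominator: y**2 - 4 = (y + 2)(y - 2).
Partial fractions: (-y + 14)/((y - 2)*(y + 2)) = -4/(y + 2) + 3/(y - 2).
An antiderivative is F(y) = 3*log(y - 2) - 4*log(y + 2).
Then F(5) - F(4) = (-4*log(7) + 3*log(3)) - (-4*log(3) - log(2)) = -4*log(7) + log(2) + 7*log(3).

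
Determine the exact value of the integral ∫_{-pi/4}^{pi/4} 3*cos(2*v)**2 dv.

Use the identity cos^2(2*v) = (1 + cos(4*v))/2.
An antiderivative is F(v) = 3*v/2 + 3*sin(4*v)/8.
Then F(pi/4) - F(-pi/4) = (3*pi/8) - (-3*pi/8) = 3*pi/4.

3*pi/4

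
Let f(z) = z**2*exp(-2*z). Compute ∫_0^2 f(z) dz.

(-13 + exp(4))*exp(-4)/4

Integrate by parts twice (u = z^2, dv = exp(-2*z) dz).
An antiderivative is F(z) = (-2*z**2 - 2*z - 1)*exp(-2*z)/4.
Then F(2) - F(0) = (-13*exp(-4)/4) - (-1/4) = (-13 + exp(4))*exp(-4)/4.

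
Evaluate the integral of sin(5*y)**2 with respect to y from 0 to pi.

pi/2

Use the identity sin^2(5*y) = (1 - cos(10*y))/2.
An antiderivative is F(y) = y/2 - sin(10*y)/20.
Then F(pi) - F(0) = (pi/2) - (0) = pi/2.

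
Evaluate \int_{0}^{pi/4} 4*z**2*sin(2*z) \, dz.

-1 + pi/2

Integrate by parts twice (u = z^2, dv = 4*sin(2*z) dz).
An antiderivative is F(z) = -2*z**2*cos(2*z) + 2*z*sin(2*z) + cos(2*z).
Then F(pi/4) - F(0) = (pi/2) - (1) = -1 + pi/2.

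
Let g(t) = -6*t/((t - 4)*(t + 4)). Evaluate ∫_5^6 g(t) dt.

-3*log(5) - 6*log(2) + 6*log(3)

Factor the denominator: t**2 - 16 = (t + 4)(t - 4).
Partial fractions: -6*t/((t - 4)*(t + 4)) = -3/(t + 4) - 3/(t - 4).
An antiderivative is F(t) = -3*log(t - 4) - 3*log(t + 4).
Then F(6) - F(5) = (-3*log(5) - 6*log(2)) - (-6*log(3)) = -3*log(5) - 6*log(2) + 6*log(3).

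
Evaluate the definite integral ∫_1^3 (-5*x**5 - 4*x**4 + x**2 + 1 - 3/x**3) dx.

-11864/15

By the power rule, an antiderivative is F(x) = -5*x**6/6 - 4*x**5/5 + x**3/3 + x + 3/(2*x**2).
Then F(3) - F(1) = (-11846/15) - (6/5) = -11864/15.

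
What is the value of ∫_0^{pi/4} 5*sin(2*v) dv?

An antiderivative is F(v) = -5*cos(2*v)/2.
Then F(pi/4) - F(0) = (0) - (-5/2) = 5/2.

5/2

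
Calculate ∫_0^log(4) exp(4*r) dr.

Let u = exp(r), so du = exp(r) dr. When r = 0, u = 1; when r = log(4), u = 4.
The integral becomes ∫ u**3 du from 1 to 4, with antiderivative u**4/4.
Back in r: F(r) = exp(4*r)/4.
Then F(log(4)) - F(0) = (64) - (1/4) = 255/4.

255/4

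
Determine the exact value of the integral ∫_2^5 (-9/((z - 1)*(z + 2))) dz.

-12*log(2) + 3*log(7)

Factor the denominator: z**2 + z - 2 = (z + 2)(z - 1).
Partial fractions: -9/((z - 1)*(z + 2)) = 3/(z + 2) - 3/(z - 1).
An antiderivative is F(z) = -3*log(z - 1) + 3*log(z + 2).
Then F(5) - F(2) = (-6*log(2) + 3*log(7)) - (log(64)) = -12*log(2) + 3*log(7).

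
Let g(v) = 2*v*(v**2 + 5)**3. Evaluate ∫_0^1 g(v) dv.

Let u = v**2 + 5, so du = 2*v dv. When v = 0, u = 5; when v = 1, u = 6.
The integral becomes ∫ u**3 du from 5 to 6, with antiderivative u**4/4.
Back in v: F(v) = (v**2 + 5)**4/4.
Then F(1) - F(0) = (324) - (625/4) = 671/4.

671/4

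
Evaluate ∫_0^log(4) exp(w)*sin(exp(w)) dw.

Let u = exp(w), so du = exp(w) dw. When w = 0, u = 1; when w = log(4), u = 4.
The integral becomes ∫ sin(u) du from 1 to 4, with antiderivative -cos(u).
Back in w: F(w) = -cos(exp(w)).
Then F(log(4)) - F(0) = (-cos(4)) - (-cos(1)) = cos(1) - cos(4).

cos(1) - cos(4)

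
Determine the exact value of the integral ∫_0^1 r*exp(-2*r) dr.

(-3 + exp(2))*exp(-2)/4

Integrate by parts once (u = r, dv = exp(-2*r) dr).
An antiderivative is F(r) = (-2*r - 1)*exp(-2*r)/4.
Then F(1) - F(0) = (-3*exp(-2)/4) - (-1/4) = (-3 + exp(2))*exp(-2)/4.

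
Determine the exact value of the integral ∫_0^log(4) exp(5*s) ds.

Let u = exp(s), so du = exp(s) ds. When s = 0, u = 1; when s = log(4), u = 4.
The integral becomes ∫ u**4 du from 1 to 4, with antiderivative u**5/5.
Back in s: F(s) = exp(5*s)/5.
Then F(log(4)) - F(0) = (1024/5) - (1/5) = 1023/5.

1023/5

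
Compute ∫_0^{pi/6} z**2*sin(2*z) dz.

-1/8 - pi**2/144 + sqrt(3)*pi/24

Integrate by parts twice (u = z^2, dv = sin(2*z) dz).
An antiderivative is F(z) = -z**2*cos(2*z)/2 + z*sin(2*z)/2 + cos(2*z)/4.
Then F(pi/6) - F(0) = (-pi**2/144 + 1/8 + sqrt(3)*pi/24) - (1/4) = -1/8 - pi**2/144 + sqrt(3)*pi/24.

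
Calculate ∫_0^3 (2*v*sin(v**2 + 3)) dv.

Let u = v**2 + 3, so du = 2*v dv. When v = 0, u = 3; when v = 3, u = 12.
The integral becomes ∫ sin(u) du from 3 to 12, with antiderivative -cos(u).
Back in v: F(v) = -cos(v**2 + 3).
Then F(3) - F(0) = (-cos(12)) - (-cos(3)) = cos(3) - cos(12).

cos(3) - cos(12)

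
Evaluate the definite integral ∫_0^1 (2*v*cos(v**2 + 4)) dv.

sin(5) - sin(4)

Let u = v**2 + 4, so du = 2*v dv. When v = 0, u = 4; when v = 1, u = 5.
The integral becomes ∫ cos(u) du from 4 to 5, with antiderivative sin(u).
Back in v: F(v) = sin(v**2 + 4).
Then F(1) - F(0) = (sin(5)) - (sin(4)) = sin(5) - sin(4).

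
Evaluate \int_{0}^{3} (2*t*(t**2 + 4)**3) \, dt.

Let u = t**2 + 4, so du = 2*t dt. When t = 0, u = 4; when t = 3, u = 13.
The integral becomes ∫ u**3 du from 4 to 13, with antiderivative u**4/4.
Back in t: F(t) = (t**2 + 4)**4/4.
Then F(3) - F(0) = (28561/4) - (64) = 28305/4.

28305/4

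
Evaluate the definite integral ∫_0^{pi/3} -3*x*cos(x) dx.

-sqrt(3)*pi/2 + 3/2

Integrate by parts once (u = x, dv = -3*cos(x) dx).
An antiderivative is F(x) = -3*x*sin(x) - 3*cos(x).
Then F(pi/3) - F(0) = (-sqrt(3)*pi/2 - 3/2) - (-3) = -sqrt(3)*pi/2 + 3/2.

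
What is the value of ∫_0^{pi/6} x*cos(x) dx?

-1 + pi/12 + sqrt(3)/2

Integrate by parts once (u = x, dv = cos(x) dx).
An antiderivative is F(x) = x*sin(x) + cos(x).
Then F(pi/6) - F(0) = (pi/12 + sqrt(3)/2) - (1) = -1 + pi/12 + sqrt(3)/2.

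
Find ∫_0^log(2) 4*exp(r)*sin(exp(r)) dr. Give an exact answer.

-4*cos(2) + 4*cos(1)

Let u = exp(r), so du = exp(r) dr. When r = 0, u = 1; when r = log(2), u = 2.
The integral becomes 4·∫ sin(u) du from 1 to 2, with antiderivative -4*cos(u).
Back in r: F(r) = -4*cos(exp(r)).
Then F(log(2)) - F(0) = (-4*cos(2)) - (-4*cos(1)) = -4*cos(2) + 4*cos(1).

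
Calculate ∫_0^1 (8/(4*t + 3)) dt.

Let u = 4*t + 3, so du = 4 dt. When t = 0, u = 3; when t = 1, u = 7.
The integral becomes 2·∫ 1/u du from 3 to 7, with antiderivative 2*log(u).
Back in t: F(t) = 2*log(4*t + 3).
Then F(1) - F(0) = (log(49)) - (log(9)) = log(49/9).

log(49/9)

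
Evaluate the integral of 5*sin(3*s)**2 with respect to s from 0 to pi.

5*pi/2

Use the identity sin^2(3*s) = (1 - cos(6*s))/2.
An antiderivative is F(s) = 5*s/2 - 5*sin(6*s)/12.
Then F(pi) - F(0) = (5*pi/2) - (0) = 5*pi/2.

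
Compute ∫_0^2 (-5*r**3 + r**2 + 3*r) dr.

By the power rule, an antiderivative is F(r) = -5*r**4/4 + r**3/3 + 3*r**2/2.
Then F(2) - F(0) = (-34/3) - (0) = -34/3.

-34/3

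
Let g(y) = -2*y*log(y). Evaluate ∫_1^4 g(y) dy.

Integrate by parts once (u = ln y, dv = -2*y dy).
An antiderivative is F(y) = -y**2*(2*log(y) - 1)/2.
Then F(4) - F(1) = (8 - 32*log(2)) - (1/2) = 15/2 - 32*log(2).

15/2 - 32*log(2)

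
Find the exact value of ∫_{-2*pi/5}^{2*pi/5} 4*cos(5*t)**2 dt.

8*pi/5

Use the identity cos^2(5*t) = (1 + cos(10*t))/2.
An antiderivative is F(t) = 2*t + sin(10*t)/5.
Then F(2*pi/5) - F(-2*pi/5) = (4*pi/5) - (-4*pi/5) = 8*pi/5.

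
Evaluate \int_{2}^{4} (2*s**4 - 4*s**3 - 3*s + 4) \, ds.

734/5

By the power rule, an antiderivative is F(s) = 2*s**5/5 - s**4 - 3*s**2/2 + 4*s.
Then F(4) - F(2) = (728/5) - (-6/5) = 734/5.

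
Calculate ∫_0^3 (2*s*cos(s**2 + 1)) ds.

Let u = s**2 + 1, so du = 2*s ds. When s = 0, u = 1; when s = 3, u = 10.
The integral becomes ∫ cos(u) du from 1 to 10, with antiderivative sin(u).
Back in s: F(s) = sin(s**2 + 1).
Then F(3) - F(0) = (sin(10)) - (sin(1)) = -sin(1) + sin(10).

-sin(1) + sin(10)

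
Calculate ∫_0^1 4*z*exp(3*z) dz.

Integrate by parts once (u = z, dv = 4*exp(3*z) dz).
An antiderivative is F(z) = (12*z - 4)*exp(3*z)/9.
Then F(1) - F(0) = (8*exp(3)/9) - (-4/9) = 4/9 + 8*exp(3)/9.

4/9 + 8*exp(3)/9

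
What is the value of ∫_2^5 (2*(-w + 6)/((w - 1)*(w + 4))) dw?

-4*log(3) + 8*log(2)

Factor the denominator: w**2 + 3*w - 4 = (w + 4)(w - 1).
Partial fractions: 2*(-w + 6)/((w - 1)*(w + 4)) = -4/(w + 4) + 2/(w - 1).
An antiderivative is F(w) = 2*log(w - 1) - 4*log(w + 4).
Then F(5) - F(2) = (-8*log(3) + 4*log(2)) - (-4*log(3) - 4*log(2)) = -4*log(3) + 8*log(2).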